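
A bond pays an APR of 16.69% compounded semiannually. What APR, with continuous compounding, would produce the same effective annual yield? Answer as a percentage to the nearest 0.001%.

EAR = (1 + 0.1669/2)^2 − 1 = 0.173864.
Equivalent continuous rate: r = ln(1 + 0.173864) = 0.160301 = 16.030%.

16.030%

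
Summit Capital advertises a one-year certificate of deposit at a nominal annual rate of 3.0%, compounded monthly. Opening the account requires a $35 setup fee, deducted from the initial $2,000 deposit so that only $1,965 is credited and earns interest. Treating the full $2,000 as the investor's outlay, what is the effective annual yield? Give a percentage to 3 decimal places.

Value after one year: 1,965 × (1 + 0.030/12)^12 = 1,965 × 1.030416 = $2,024.77.
Effective yield on the $2,000 outlay: 2,024.77 / 2,000 − 1 = 0.012384 = 1.238%.

1.238%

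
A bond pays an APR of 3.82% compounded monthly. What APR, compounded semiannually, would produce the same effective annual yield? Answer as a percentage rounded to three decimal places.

EAR = (1 + 0.0382/12)^12 − 1 = 0.038876.
Solve (1 + r/2)^2 = 1.038876: r/2 = 1.038876^(1/2) − 1 = 0.019253, so r = 0.038505 = 3.851%.

3.851%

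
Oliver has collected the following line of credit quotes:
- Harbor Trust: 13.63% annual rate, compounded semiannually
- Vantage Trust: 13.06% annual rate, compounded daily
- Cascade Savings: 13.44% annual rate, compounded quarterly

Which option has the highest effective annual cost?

Harbor Trust: (1 + 0.1363/2)^2 − 1 = 14.094%
Vantage Trust: (1 + 0.1306/365)^365 − 1 = 13.949%
Cascade Savings: (1 + 0.1344/4)^4 − 1 = 14.133%
The highest effective annual rate is Cascade Savings at 14.133%.

Cascade Savings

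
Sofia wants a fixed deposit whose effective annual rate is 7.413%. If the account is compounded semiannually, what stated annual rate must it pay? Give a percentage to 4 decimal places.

7.2805%

(1 + r/2)^2 − 1 = 0.07413, so 1 + r/2 = 1.07413^(1/2).
r/2 = 0.036402, so r = 0.072805 = 7.2805%.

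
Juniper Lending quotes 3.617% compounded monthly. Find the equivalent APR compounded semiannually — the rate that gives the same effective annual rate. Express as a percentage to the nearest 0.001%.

EAR = (1 + 0.03617/12)^12 − 1 = 0.036776.
Solve (1 + r/2)^2 = 1.036776: r/2 = 1.036776^(1/2) − 1 = 0.018222, so r = 0.036444 = 3.644%.

3.644%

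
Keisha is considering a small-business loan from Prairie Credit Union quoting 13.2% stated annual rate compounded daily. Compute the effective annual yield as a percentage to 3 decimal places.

EAR = (1 + 0.132/365)^365 − 1.
= 1.141081 − 1 = 14.108%.

14.108%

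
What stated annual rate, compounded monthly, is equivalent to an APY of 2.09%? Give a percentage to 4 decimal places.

2.0702%

(1 + r/12)^12 − 1 = 0.0209, so 1 + r/12 = 1.0209^(1/12).
r/12 = 0.001725, so r = 0.020702 = 2.0702%.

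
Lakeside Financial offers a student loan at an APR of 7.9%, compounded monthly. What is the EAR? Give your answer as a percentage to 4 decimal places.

8.1924%

EAR = (1 + 0.079/12)^12 − 1.
= (1 + 0.006583)^12 − 1 = 1.081924 − 1 = 8.1924%.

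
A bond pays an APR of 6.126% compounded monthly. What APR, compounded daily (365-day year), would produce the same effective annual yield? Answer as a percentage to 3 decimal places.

6.111%

EAR = (1 + 0.06126/12)^12 − 1 = 0.063010.
Solve (1 + r/365)^365 = 1.063010: r/365 = 1.063010^(1/365) − 1 = 0.000167, so r = 0.061109 = 6.111%.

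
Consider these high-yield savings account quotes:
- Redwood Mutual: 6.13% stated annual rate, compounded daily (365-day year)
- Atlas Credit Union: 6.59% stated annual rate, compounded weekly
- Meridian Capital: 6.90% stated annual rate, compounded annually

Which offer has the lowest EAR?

Redwood Mutual: (1 + 0.0613/365)^365 − 1 = 6.321%
Atlas Credit Union: (1 + 0.0659/52)^52 − 1 = 6.808%
Meridian Capital: compounded annually, EAR = 6.900%
The lowest effective annual rate is Redwood Mutual at 6.321%.

Redwood Mutual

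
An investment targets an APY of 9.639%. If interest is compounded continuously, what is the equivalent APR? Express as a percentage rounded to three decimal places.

Continuous: nominal r satisfies e^r − 1 = 0.09639.
r = ln(1 + 0.09639) = ln(1.09639) = 0.092023 = 9.202%.

9.202%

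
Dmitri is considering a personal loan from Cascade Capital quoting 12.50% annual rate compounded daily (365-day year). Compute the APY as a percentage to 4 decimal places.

EAR = (1 + 0.1250/365)^365 − 1.
= (1 + 0.000342)^365 − 1 = 1.133124 − 1 = 13.3124%.

13.3124%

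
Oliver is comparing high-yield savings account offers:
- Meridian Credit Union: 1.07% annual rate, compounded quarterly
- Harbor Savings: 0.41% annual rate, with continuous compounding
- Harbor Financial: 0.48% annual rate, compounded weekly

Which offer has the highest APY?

Meridian Credit Union

Meridian Credit Union: (1 + 0.0107/4)^4 − 1 = 1.074%
Harbor Savings: e^0.0041 − 1 = 0.411%
Harbor Financial: (1 + 0.0048/52)^52 − 1 = 0.481%
The highest effective annual rate is Meridian Credit Union at 1.074%.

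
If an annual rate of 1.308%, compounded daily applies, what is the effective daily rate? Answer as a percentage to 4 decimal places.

0.0036%

With a nominal annual rate compounded daily, the periodic rate is the nominal rate divided by 365.
i = 0.01308 / 365 = 0.0000358 = 0.0036%.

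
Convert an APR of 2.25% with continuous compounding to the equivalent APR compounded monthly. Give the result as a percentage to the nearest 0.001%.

2.252%

EAR under continuous compounding: e^0.0225 − 1 = 0.022755.
Solve (1 + r/12)^12 = 1.022755: r/12 = 1.022755^(1/12) − 1 = 0.001877, so r = 0.022521 = 2.252%.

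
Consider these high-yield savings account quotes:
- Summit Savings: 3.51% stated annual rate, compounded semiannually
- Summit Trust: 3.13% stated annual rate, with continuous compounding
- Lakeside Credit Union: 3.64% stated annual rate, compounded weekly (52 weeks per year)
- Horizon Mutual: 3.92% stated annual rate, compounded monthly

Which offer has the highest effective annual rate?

Summit Savings: (1 + 0.0351/2)^2 − 1 = 3.541%
Summit Trust: e^0.0313 − 1 = 3.179%
Lakeside Credit Union: (1 + 0.0364/52)^52 − 1 = 3.706%
Horizon Mutual: (1 + 0.0392/12)^12 − 1 = 3.991%
The highest effective annual rate is Horizon Mutual at 3.991%.

Horizon Mutual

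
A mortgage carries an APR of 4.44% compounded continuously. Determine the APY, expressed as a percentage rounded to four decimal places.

With continuous compounding, EAR = e^0.0444 − 1.
e^0.0444 = 1.045400, so EAR = 0.045400 = 4.5400%.

4.5400%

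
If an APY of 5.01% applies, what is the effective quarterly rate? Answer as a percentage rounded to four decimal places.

The per-quarter rate i satisfies (1 + i)^4 = 1 + 0.0501.
i = 1.0501^(1/4) − 1 = 0.0122963 = 1.2296%.

1.2296%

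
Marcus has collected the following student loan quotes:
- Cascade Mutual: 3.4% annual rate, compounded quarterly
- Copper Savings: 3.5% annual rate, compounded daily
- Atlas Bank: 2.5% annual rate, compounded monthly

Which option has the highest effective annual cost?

Cascade Mutual: (1 + 0.034/4)^4 − 1 = 3.444%
Copper Savings: (1 + 0.035/365)^365 − 1 = 3.562%
Atlas Bank: (1 + 0.025/12)^12 − 1 = 2.529%
The highest effective annual rate is Copper Savings at 3.562%.

Copper Savings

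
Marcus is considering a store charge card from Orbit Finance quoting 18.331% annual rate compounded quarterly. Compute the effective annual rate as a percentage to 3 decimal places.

19.630%

EAR = (1 + 0.18331/4)^4 − 1.
= (1 + 0.045828)^4 − 1 = 1.196300 − 1 = 19.630%.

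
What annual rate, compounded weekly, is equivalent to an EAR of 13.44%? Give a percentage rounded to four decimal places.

(1 + r/52)^52 − 1 = 0.1344, so 1 + r/52 = 1.1344^(1/52).
r/52 = 0.002428, so r = 0.126257 = 12.6257%.

12.6257%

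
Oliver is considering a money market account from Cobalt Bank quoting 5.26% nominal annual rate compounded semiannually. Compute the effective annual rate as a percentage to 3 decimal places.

5.329%

EAR = (1 + 0.0526/2)^2 − 1.
= (1 + 0.026300)^2 − 1 = 1.053292 − 1 = 5.329%.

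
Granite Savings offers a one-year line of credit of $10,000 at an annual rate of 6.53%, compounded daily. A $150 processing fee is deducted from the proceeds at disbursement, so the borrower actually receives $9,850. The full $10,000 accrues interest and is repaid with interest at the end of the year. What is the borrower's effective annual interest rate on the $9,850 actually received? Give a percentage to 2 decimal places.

Amount owed after one year: 10,000 × (1 + 0.0653/365)^365 = 10,000 × 1.067473 = $10,674.73.
Effective rate on net proceeds: 10,674.73 / 9,850 − 1 = 0.083729 = 8.37%.

8.37%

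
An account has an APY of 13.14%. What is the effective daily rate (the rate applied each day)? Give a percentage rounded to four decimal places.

0.0338%

The per-day rate i satisfies (1 + i)^365 = 1 + 0.1314.
i = 1.1314^(1/365) − 1 = 0.0003383 = 0.0338%.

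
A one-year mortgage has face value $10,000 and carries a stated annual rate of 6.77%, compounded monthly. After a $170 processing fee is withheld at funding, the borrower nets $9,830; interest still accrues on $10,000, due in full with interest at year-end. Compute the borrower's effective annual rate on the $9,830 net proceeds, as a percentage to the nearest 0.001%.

8.834%

Amount owed after one year: 10,000 × (1 + 0.0677/12)^12 = 10,000 × 1.069841 = $10,698.41.
Effective rate on net proceeds: 10,698.41 / 9,830 − 1 = 0.088343 = 8.834%.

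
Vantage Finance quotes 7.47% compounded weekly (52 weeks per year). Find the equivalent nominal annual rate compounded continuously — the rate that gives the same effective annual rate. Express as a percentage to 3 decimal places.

EAR = (1 + 0.0747/52)^52 − 1 = 0.077503.
Equivalent continuous rate: r = ln(1 + 0.077503) = 0.074646 = 7.465%.

7.465%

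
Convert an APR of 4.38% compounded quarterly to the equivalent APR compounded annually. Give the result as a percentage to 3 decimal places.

4.452%

EAR = (1 + 0.0438/4)^4 − 1 = 0.044525.
Compounded annually, the equivalent nominal rate is the EAR itself: 4.452%.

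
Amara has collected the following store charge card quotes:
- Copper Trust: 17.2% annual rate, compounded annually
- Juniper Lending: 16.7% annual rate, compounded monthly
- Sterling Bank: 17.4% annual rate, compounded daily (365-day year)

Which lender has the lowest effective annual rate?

Copper Trust: compounded annually, EAR = 17.200%
Juniper Lending: (1 + 0.167/12)^12 − 1 = 18.039%
Sterling Bank: (1 + 0.174/365)^365 − 1 = 19.001%
The lowest effective annual rate is Copper Trust at 17.200%.

Copper Trust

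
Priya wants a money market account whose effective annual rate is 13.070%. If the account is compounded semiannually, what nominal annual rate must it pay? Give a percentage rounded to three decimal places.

(1 + r/2)^2 − 1 = 0.13070, so 1 + r/2 = 1.13070^(1/2).
r/2 = 0.063344, so r = 0.126688 = 12.669%.

12.669%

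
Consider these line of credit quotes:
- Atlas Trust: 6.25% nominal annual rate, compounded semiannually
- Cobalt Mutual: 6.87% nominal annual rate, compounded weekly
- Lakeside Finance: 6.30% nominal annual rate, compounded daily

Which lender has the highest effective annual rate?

Atlas Trust: (1 + 0.0625/2)^2 − 1 = 6.348%
Cobalt Mutual: (1 + 0.0687/52)^52 − 1 = 7.107%
Lakeside Finance: (1 + 0.0630/365)^365 − 1 = 6.502%
The highest effective annual rate is Cobalt Mutual at 7.107%.

Cobalt Mutual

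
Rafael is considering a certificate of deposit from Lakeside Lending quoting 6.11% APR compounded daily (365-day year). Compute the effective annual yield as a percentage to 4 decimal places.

6.3000%

EAR = (1 + 0.0611/365)^365 − 1.
= 1.063000 − 1 = 6.3000%.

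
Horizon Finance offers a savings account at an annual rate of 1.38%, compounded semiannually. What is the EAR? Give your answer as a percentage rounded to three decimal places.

1.385%

EAR = (1 + 0.0138/2)^2 − 1.
= (1 + 0.006900)^2 − 1 = 1.013848 − 1 = 1.385%.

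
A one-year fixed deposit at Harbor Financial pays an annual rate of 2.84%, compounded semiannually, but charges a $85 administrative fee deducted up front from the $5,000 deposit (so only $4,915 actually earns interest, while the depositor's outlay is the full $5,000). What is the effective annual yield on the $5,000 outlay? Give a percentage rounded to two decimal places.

Value after one year: 4,915 × (1 + 0.0284/2)^2 = 4,915 × 1.028602 = $5,055.58.
Effective yield on the $5,000 outlay: 5,055.58 / 5,000 − 1 = 0.011115 = 1.11%.

1.11%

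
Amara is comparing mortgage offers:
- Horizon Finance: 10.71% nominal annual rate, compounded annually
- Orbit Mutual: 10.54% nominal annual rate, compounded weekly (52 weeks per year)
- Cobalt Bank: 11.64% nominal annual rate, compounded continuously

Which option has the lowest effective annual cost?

Horizon Finance

Horizon Finance: compounded annually, EAR = 10.710%
Orbit Mutual: (1 + 0.1054/52)^52 − 1 = 11.104%
Cobalt Bank: e^0.1164 − 1 = 12.345%
The lowest effective annual rate is Horizon Finance at 10.710%.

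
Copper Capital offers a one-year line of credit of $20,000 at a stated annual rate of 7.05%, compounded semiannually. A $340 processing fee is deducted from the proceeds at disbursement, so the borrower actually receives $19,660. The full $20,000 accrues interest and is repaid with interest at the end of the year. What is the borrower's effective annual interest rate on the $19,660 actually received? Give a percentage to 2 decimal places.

Amount owed after one year: 20,000 × (1 + 0.0705/2)^2 = 20,000 × 1.071743 = $21,434.85.
Effective rate on net proceeds: 21,434.85 / 19,660 − 1 = 0.090277 = 9.03%.

9.03%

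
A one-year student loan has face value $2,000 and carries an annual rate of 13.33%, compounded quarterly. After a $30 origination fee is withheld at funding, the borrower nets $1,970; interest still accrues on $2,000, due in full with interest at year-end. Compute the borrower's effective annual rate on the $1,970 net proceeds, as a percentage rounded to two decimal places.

15.75%

Amount owed after one year: 2,000 × (1 + 0.1333/4)^4 = 2,000 × 1.140113 = $2,280.23.
Effective rate on net proceeds: 2,280.23 / 1,970 − 1 = 0.157475 = 15.75%.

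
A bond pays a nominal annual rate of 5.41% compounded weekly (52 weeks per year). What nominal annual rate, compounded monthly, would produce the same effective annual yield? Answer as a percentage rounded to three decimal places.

EAR = (1 + 0.0541/52)^52 − 1 = 0.055560.
Solve (1 + r/12)^12 = 1.055560: r/12 = 1.055560^(1/12) − 1 = 0.004516, so r = 0.054194 = 5.419%.

5.419%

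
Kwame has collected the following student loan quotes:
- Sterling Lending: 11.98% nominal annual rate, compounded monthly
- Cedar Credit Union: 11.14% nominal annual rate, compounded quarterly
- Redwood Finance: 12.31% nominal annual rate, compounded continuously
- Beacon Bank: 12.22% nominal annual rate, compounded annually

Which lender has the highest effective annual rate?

Redwood Finance

Sterling Lending: (1 + 0.1198/12)^12 − 1 = 12.660%
Cedar Credit Union: (1 + 0.1114/4)^4 − 1 = 11.614%
Redwood Finance: e^0.1231 − 1 = 13.100%
Beacon Bank: compounded annually, EAR = 12.220%
The highest effective annual rate is Redwood Finance at 13.100%.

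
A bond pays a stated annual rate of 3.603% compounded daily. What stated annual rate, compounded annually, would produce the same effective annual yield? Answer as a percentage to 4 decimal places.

3.6685%

EAR = (1 + 0.03603/365)^365 − 1 = 0.036685.
Compounded annually, the equivalent nominal rate is the EAR itself: 3.6685%.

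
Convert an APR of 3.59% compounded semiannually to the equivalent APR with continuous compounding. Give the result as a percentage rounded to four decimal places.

3.5582%

EAR = (1 + 0.0359/2)^2 − 1 = 0.036222.
Equivalent continuous rate: r = ln(1 + 0.036222) = 0.035582 = 3.5582%.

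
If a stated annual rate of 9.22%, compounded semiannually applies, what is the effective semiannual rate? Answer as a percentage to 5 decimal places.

With a nominal annual rate compounded semiannually, the periodic rate is the nominal rate divided by 2.
i = 0.0922 / 2 = 0.0461000 = 4.61000%.

4.61000%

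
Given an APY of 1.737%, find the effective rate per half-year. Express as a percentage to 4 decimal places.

The per-half-year rate i satisfies (1 + i)^2 = 1 + 0.01737.
i = 1.01737^(1/2) − 1 = 0.0086476 = 0.8648%.

0.8648%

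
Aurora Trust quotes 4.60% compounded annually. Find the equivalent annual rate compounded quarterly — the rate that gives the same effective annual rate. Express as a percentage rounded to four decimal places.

Compounded annually, EAR = nominal = 0.046000.
Solve (1 + r/4)^4 = 1.046000: r/4 = 1.046000^(1/4) − 1 = 0.011307, so r = 0.045227 = 4.5227%.

4.5227%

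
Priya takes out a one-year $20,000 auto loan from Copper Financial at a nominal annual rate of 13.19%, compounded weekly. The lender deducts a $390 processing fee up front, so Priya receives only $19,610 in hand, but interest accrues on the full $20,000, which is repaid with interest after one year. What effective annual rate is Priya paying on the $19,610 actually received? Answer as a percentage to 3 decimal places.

16.349%

Amount owed after one year: 20,000 × (1 + 0.1319/52)^52 = 20,000 × 1.140804 = $22,816.07.
Effective rate on net proceeds: 22,816.07 / 19,610 − 1 = 0.163492 = 16.349%.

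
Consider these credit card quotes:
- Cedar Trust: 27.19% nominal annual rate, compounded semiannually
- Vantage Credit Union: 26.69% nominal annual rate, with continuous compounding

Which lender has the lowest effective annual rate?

Cedar Trust: (1 + 0.2719/2)^2 − 1 = 29.038%
Vantage Credit Union: e^0.2669 − 1 = 30.591%
The lowest effective annual rate is Cedar Trust at 29.038%.

Cedar Trust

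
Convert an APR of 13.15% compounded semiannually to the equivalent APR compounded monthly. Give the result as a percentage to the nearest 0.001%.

EAR = (1 + 0.1315/2)^2 − 1 = 0.135823.
Solve (1 + r/12)^12 = 1.135823: r/12 = 1.135823^(1/12) − 1 = 0.010670, so r = 0.128036 = 12.804%.

12.804%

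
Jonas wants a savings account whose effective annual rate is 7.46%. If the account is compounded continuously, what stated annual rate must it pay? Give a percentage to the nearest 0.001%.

7.195%

Continuous: nominal r satisfies e^r − 1 = 0.0746.
r = ln(1 + 0.0746) = ln(1.0746) = 0.071948 = 7.195%.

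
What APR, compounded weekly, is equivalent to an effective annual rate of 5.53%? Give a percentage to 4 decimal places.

5.3853%

(1 + r/52)^52 − 1 = 0.0553, so 1 + r/52 = 1.0553^(1/52).
r/52 = 0.001036, so r = 0.053853 = 5.3853%.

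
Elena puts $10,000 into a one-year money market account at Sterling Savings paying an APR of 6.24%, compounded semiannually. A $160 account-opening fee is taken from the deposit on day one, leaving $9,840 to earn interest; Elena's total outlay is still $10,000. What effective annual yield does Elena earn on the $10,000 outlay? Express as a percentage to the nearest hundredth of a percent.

Value after one year: 9,840 × (1 + 0.0624/2)^2 = 9,840 × 1.063373 = $10,463.59.
Effective yield on the $10,000 outlay: 10,463.59 / 10,000 − 1 = 0.046359 = 4.64%.

4.64%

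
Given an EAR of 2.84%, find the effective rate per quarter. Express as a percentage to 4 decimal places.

The per-quarter rate i satisfies (1 + i)^4 = 1 + 0.0284.
i = 1.0284^(1/4) − 1 = 0.0070256 = 0.7026%.

0.7026%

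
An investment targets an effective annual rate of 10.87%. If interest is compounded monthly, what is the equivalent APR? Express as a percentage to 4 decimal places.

10.3633%

(1 + r/12)^12 − 1 = 0.1087, so 1 + r/12 = 1.1087^(1/12).
r/12 = 0.008636, so r = 0.103633 = 10.3633%.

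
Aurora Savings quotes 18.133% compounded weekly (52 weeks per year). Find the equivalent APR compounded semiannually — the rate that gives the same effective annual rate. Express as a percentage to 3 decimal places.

EAR = (1 + 0.18133/52)^52 − 1 = 0.198433.
Solve (1 + r/2)^2 = 1.198433: r/2 = 1.198433^(1/2) − 1 = 0.094729, so r = 0.189459 = 18.946%.

18.946%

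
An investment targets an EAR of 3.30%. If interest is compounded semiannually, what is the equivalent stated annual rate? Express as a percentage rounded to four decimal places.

3.2732%

(1 + r/2)^2 − 1 = 0.0330, so 1 + r/2 = 1.0330^(1/2).
r/2 = 0.016366, so r = 0.032732 = 3.2732%.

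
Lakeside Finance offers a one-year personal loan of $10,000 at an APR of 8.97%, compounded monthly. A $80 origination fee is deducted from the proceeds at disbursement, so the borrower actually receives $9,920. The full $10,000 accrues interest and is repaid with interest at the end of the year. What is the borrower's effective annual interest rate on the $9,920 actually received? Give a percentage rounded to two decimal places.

Amount owed after one year: 10,000 × (1 + 0.0897/12)^12 = 10,000 × 1.093481 = $10,934.81.
Effective rate on net proceeds: 10,934.81 / 9,920 − 1 = 0.102300 = 10.23%.

10.23%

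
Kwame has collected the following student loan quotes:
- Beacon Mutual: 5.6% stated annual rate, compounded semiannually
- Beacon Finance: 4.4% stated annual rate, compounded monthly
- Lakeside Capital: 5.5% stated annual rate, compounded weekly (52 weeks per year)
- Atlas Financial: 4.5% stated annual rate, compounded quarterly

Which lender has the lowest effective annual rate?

Beacon Mutual: (1 + 0.056/2)^2 − 1 = 5.678%
Beacon Finance: (1 + 0.044/12)^12 − 1 = 4.490%
Lakeside Capital: (1 + 0.055/52)^52 − 1 = 5.651%
Atlas Financial: (1 + 0.045/4)^4 − 1 = 4.577%
The lowest effective annual rate is Beacon Finance at 4.490%.

Beacon Finance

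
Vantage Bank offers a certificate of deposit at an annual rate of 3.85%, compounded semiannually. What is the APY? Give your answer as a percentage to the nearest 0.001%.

EAR = (1 + 0.0385/2)^2 − 1.
= (1 + 0.019250)^2 − 1 = 1.038871 − 1 = 3.887%.

3.887%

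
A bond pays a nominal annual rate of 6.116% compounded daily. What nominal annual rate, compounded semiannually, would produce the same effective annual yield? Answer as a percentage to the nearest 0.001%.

EAR = (1 + 0.06116/365)^365 − 1 = 0.063064.
Solve (1 + r/2)^2 = 1.063064: r/2 = 1.063064^(1/2) − 1 = 0.031050, so r = 0.062099 = 6.210%.

6.210%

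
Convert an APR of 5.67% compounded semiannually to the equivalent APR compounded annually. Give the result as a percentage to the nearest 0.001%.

EAR = (1 + 0.0567/2)^2 − 1 = 0.057504.
Compounded annually, the equivalent nominal rate is the EAR itself: 5.750%.

5.750%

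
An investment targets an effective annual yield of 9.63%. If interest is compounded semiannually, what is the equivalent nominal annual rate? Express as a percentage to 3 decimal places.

9.409%

(1 + r/2)^2 − 1 = 0.0963, so 1 + r/2 = 1.0963^(1/2).
r/2 = 0.047043, so r = 0.094087 = 9.409%.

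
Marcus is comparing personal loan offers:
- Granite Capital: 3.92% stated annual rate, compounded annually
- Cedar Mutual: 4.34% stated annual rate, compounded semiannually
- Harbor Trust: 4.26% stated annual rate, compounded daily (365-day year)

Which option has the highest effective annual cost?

Granite Capital: compounded annually, EAR = 3.920%
Cedar Mutual: (1 + 0.0434/2)^2 − 1 = 4.387%
Harbor Trust: (1 + 0.0426/365)^365 − 1 = 4.352%
The highest effective annual rate is Cedar Mutual at 4.387%.

Cedar Mutual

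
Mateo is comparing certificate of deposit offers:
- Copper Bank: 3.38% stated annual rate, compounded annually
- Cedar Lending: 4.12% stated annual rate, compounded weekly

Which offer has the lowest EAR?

Copper Bank: compounded annually, EAR = 3.380%
Cedar Lending: (1 + 0.0412/52)^52 − 1 = 4.204%
The lowest effective annual rate is Copper Bank at 3.380%.

Copper Bank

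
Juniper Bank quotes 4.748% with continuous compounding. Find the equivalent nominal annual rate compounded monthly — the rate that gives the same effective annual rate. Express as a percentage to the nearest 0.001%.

4.757%

EAR under continuous compounding: e^0.04748 − 1 = 0.048625.
Solve (1 + r/12)^12 = 1.048625: r/12 = 1.048625^(1/12) − 1 = 0.003965, so r = 0.047574 = 4.757%.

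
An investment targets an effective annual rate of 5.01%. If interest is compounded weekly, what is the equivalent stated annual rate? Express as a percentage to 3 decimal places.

4.891%

(1 + r/52)^52 − 1 = 0.0501, so 1 + r/52 = 1.0501^(1/52).
r/52 = 0.000941, so r = 0.048908 = 4.891%.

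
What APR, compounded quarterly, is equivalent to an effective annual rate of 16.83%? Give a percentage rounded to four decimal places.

15.8614%

(1 + r/4)^4 − 1 = 0.1683, so 1 + r/4 = 1.1683^(1/4).
r/4 = 0.039653, so r = 0.158614 = 15.8614%.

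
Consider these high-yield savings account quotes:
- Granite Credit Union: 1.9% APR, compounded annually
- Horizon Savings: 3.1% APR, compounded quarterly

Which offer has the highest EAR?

Granite Credit Union: compounded annually, EAR = 1.900%
Horizon Savings: (1 + 0.031/4)^4 − 1 = 3.136%
The highest effective annual rate is Horizon Savings at 3.136%.

Horizon Savings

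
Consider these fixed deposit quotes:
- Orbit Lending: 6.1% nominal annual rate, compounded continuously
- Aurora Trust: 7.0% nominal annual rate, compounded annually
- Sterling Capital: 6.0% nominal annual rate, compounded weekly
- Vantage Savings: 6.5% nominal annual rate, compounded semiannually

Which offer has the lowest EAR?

Sterling Capital

Orbit Lending: e^0.061 − 1 = 6.290%
Aurora Trust: compounded annually, EAR = 7.000%
Sterling Capital: (1 + 0.060/52)^52 − 1 = 6.180%
Vantage Savings: (1 + 0.065/2)^2 − 1 = 6.606%
The lowest effective annual rate is Sterling Capital at 6.180%.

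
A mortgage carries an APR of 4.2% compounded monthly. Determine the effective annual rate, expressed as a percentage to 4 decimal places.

EAR = (1 + 0.042/12)^12 − 1.
= 1.042818 − 1 = 4.2818%.

4.2818%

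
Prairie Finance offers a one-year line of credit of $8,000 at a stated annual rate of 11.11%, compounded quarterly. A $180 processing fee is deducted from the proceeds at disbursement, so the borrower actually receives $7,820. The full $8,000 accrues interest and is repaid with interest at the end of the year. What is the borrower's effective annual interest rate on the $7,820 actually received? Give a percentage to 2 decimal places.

Amount owed after one year: 8,000 × (1 + 0.1111/4)^4 = 8,000 × 1.115815 = $8,926.52.
Effective rate on net proceeds: 8,926.52 / 7,820 − 1 = 0.141499 = 14.15%.

14.15%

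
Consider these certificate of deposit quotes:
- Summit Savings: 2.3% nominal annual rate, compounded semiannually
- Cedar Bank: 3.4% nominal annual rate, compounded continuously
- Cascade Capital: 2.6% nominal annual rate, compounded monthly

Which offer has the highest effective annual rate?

Summit Savings: (1 + 0.023/2)^2 − 1 = 2.313%
Cedar Bank: e^0.034 − 1 = 3.458%
Cascade Capital: (1 + 0.026/12)^12 − 1 = 2.631%
The highest effective annual rate is Cedar Bank at 3.458%.

Cedar Bank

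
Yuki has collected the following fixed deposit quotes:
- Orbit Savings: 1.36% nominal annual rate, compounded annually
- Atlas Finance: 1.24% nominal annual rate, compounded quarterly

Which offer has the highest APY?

Orbit Savings: compounded annually, EAR = 1.360%
Atlas Finance: (1 + 0.0124/4)^4 − 1 = 1.246%
The highest effective annual rate is Orbit Savings at 1.360%.

Orbit Savings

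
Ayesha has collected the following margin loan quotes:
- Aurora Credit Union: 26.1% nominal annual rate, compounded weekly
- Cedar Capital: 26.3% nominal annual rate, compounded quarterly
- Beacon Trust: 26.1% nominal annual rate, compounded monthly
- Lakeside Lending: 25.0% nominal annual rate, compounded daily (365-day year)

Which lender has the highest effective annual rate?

Aurora Credit Union

Aurora Credit Union: (1 + 0.261/52)^52 − 1 = 29.738%
Cedar Capital: (1 + 0.263/4)^4 − 1 = 29.009%
Beacon Trust: (1 + 0.261/12)^12 − 1 = 29.460%
Lakeside Lending: (1 + 0.250/365)^365 − 1 = 28.392%
The highest effective annual rate is Aurora Credit Union at 29.738%.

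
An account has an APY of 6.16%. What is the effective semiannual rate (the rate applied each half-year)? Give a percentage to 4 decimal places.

3.0340%

The per-half-year rate i satisfies (1 + i)^2 = 1 + 0.0616.
i = 1.0616^(1/2) − 1 = 0.0303397 = 3.0340%.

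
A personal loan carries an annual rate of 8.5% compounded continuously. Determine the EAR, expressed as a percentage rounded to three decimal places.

With continuous compounding, EAR = e^0.085 − 1.
e^0.085 = 1.088717, so EAR = 0.088717 = 8.872%.

8.872%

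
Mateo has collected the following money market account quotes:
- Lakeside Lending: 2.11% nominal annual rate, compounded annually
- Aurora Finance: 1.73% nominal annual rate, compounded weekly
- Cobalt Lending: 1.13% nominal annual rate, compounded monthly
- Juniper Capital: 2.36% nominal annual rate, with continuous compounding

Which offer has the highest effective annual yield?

Lakeside Lending: compounded annually, EAR = 2.110%
Aurora Finance: (1 + 0.0173/52)^52 − 1 = 1.745%
Cobalt Lending: (1 + 0.0113/12)^12 − 1 = 1.136%
Juniper Capital: e^0.0236 − 1 = 2.388%
The highest effective annual rate is Juniper Capital at 2.388%.

Juniper Capital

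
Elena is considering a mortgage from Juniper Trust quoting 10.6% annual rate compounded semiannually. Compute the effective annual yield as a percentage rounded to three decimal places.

10.881%

EAR = (1 + 0.106/2)^2 − 1.
= (1 + 0.053000)^2 − 1 = 1.108809 − 1 = 10.881%.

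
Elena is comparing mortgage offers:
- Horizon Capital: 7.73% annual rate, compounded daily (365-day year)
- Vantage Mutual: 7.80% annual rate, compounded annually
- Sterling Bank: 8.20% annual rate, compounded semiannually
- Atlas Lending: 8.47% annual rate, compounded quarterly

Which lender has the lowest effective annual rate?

Vantage Mutual

Horizon Capital: (1 + 0.0773/365)^365 − 1 = 8.036%
Vantage Mutual: compounded annually, EAR = 7.800%
Sterling Bank: (1 + 0.0820/2)^2 − 1 = 8.368%
Atlas Lending: (1 + 0.0847/4)^4 − 1 = 8.743%
The lowest effective annual rate is Vantage Mutual at 7.800%.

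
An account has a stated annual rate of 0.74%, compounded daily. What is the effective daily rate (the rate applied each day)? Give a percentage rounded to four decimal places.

0.0020%

With a nominal annual rate compounded daily, the periodic rate is the nominal rate divided by 365.
i = 0.0074 / 365 = 0.0000203 = 0.0020%.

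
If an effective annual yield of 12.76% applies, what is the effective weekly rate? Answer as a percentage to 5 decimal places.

0.23121%

The per-week rate i satisfies (1 + i)^52 = 1 + 0.1276.
i = 1.1276^(1/52) − 1 = 0.0023121 = 0.23121%.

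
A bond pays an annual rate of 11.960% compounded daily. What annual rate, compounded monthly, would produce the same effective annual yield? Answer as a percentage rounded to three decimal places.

EAR = (1 + 0.11960/365)^365 − 1 = 0.127024.
Solve (1 + r/12)^12 = 1.127024: r/12 = 1.127024^(1/12) − 1 = 0.010015, so r = 0.120178 = 12.018%.

12.018%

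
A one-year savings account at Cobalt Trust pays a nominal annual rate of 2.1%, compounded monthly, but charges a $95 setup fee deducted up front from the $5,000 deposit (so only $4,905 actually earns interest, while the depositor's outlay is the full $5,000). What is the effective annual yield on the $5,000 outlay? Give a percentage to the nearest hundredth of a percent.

0.18%

Value after one year: 4,905 × (1 + 0.021/12)^12 = 4,905 × 1.021203 = $5,009.00.
Effective yield on the $5,000 outlay: 5,009.00 / 5,000 − 1 = 0.001800 = 0.18%.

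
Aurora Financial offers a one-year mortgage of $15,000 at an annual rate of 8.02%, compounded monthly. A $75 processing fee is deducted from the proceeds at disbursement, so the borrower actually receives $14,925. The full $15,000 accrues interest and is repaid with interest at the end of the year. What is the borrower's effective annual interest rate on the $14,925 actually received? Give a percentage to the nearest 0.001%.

Amount owed after one year: 15,000 × (1 + 0.0802/12)^12 = 15,000 × 1.083215 = $16,248.22.
Effective rate on net proceeds: 16,248.22 / 14,925 − 1 = 0.088658 = 8.866%.

8.866%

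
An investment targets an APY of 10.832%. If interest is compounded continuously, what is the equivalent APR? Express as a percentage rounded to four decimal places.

10.2845%

Continuous: nominal r satisfies e^r − 1 = 0.10832.
r = ln(1 + 0.10832) = ln(1.10832) = 0.102845 = 10.2845%.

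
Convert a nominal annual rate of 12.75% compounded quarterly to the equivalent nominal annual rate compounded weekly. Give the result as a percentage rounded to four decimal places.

12.5662%

EAR = (1 + 0.1275/4)^4 − 1 = 0.133727.
Solve (1 + r/52)^52 = 1.133727: r/52 = 1.133727^(1/52) − 1 = 0.002417, so r = 0.125662 = 12.5662%.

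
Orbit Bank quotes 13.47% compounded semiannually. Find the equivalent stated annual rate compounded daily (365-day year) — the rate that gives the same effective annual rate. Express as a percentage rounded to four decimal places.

EAR = (1 + 0.1347/2)^2 − 1 = 0.139236.
Solve (1 + r/365)^365 = 1.139236: r/365 = 1.139236^(1/365) − 1 = 0.000357, so r = 0.130381 = 13.0381%.

13.0381%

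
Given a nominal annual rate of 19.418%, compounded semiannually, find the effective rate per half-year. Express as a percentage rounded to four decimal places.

9.7090%

With a nominal annual rate compounded semiannually, the periodic rate is the nominal rate divided by 2.
i = 0.19418 / 2 = 0.0970900 = 9.7090%.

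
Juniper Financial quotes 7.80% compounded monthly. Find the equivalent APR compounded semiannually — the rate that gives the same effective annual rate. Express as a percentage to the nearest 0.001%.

7.928%

EAR = (1 + 0.0780/12)^12 − 1 = 0.080850.
Solve (1 + r/2)^2 = 1.080850: r/2 = 1.080850^(1/2) − 1 = 0.039639, so r = 0.079279 = 7.928%.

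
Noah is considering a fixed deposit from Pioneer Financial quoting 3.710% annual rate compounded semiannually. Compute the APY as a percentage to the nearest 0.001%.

EAR = (1 + 0.03710/2)^2 − 1.
= (1 + 0.018550)^2 − 1 = 1.037444 − 1 = 3.744%.

3.744%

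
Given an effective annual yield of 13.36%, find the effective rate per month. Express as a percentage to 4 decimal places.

1.0505%

The per-month rate i satisfies (1 + i)^12 = 1 + 0.1336.
i = 1.1336^(1/12) − 1 = 0.0105047 = 1.0505%.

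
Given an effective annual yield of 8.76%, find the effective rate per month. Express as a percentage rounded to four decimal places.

0.7022%

The per-month rate i satisfies (1 + i)^12 = 1 + 0.0876.
i = 1.0876^(1/12) − 1 = 0.0070223 = 0.7022%.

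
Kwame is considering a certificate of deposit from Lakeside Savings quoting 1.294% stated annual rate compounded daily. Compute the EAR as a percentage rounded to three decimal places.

1.302%

EAR = (1 + 0.01294/365)^365 − 1.
= (1 + 0.000035)^365 − 1 = 1.013024 − 1 = 1.302%.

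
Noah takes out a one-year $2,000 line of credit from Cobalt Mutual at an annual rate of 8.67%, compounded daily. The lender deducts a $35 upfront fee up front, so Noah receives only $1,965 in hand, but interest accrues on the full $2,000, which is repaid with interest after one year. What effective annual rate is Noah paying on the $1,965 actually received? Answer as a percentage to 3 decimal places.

10.998%

Amount owed after one year: 2,000 × (1 + 0.0867/365)^365 = 2,000 × 1.090558 = $2,181.12.
Effective rate on net proceeds: 2,181.12 / 1,965 − 1 = 0.109983 = 10.998%.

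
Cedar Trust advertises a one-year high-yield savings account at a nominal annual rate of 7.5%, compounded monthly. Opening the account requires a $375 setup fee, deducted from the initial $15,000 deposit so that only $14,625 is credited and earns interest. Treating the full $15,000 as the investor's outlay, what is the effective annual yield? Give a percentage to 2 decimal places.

5.07%

Value after one year: 14,625 × (1 + 0.075/12)^12 = 14,625 × 1.077633 = $15,760.38.
Effective yield on the $15,000 outlay: 15,760.38 / 15,000 − 1 = 0.050692 = 5.07%.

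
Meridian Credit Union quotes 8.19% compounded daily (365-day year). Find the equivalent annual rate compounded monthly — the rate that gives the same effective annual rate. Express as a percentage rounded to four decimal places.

EAR = (1 + 0.0819/365)^365 − 1 = 0.085337.
Solve (1 + r/12)^12 = 1.085337: r/12 = 1.085337^(1/12) − 1 = 0.006848, so r = 0.082171 = 8.2171%.

8.2171%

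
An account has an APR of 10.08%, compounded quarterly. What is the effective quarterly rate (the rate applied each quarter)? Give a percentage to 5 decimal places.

With a nominal annual rate compounded quarterly, the periodic rate is the nominal rate divided by 4.
i = 0.1008 / 4 = 0.0252000 = 2.52000%.

2.52000%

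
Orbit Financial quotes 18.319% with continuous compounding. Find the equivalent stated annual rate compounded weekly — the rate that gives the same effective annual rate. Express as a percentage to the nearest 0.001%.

EAR under continuous compounding: e^0.18319 − 1 = 0.201043.
Solve (1 + r/52)^52 = 1.201043: r/52 = 1.201043^(1/52) − 1 = 0.003529, so r = 0.183513 = 18.351%.

18.351%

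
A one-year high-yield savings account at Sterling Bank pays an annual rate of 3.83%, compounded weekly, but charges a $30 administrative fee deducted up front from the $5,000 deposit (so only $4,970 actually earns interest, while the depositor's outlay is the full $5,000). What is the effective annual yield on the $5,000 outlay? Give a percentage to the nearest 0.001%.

3.279%

Value after one year: 4,970 × (1 + 0.0383/52)^52 = 4,970 × 1.039028 = $5,163.97.
Effective yield on the $5,000 outlay: 5,163.97 / 5,000 − 1 = 0.032794 = 3.279%.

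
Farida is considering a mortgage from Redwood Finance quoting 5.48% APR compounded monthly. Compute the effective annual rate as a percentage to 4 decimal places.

5.6198%

EAR = (1 + 0.0548/12)^12 − 1.
= (1 + 0.004567)^12 − 1 = 1.056198 − 1 = 5.6198%.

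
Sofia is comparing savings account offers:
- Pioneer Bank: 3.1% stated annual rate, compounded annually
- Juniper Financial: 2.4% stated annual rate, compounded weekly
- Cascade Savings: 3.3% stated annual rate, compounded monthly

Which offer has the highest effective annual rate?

Cascade Savings

Pioneer Bank: compounded annually, EAR = 3.100%
Juniper Financial: (1 + 0.024/52)^52 − 1 = 2.428%
Cascade Savings: (1 + 0.033/12)^12 − 1 = 3.350%
The highest effective annual rate is Cascade Savings at 3.350%.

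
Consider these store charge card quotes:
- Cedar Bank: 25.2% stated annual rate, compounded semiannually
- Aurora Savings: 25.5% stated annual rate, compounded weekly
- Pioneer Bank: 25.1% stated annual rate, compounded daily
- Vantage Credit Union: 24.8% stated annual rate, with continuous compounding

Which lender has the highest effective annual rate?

Cedar Bank: (1 + 0.252/2)^2 − 1 = 26.788%
Aurora Savings: (1 + 0.255/52)^52 − 1 = 28.966%
Pioneer Bank: (1 + 0.251/365)^365 − 1 = 28.520%
Vantage Credit Union: e^0.248 − 1 = 28.146%
The highest effective annual rate is Aurora Savings at 28.966%.

Aurora Savings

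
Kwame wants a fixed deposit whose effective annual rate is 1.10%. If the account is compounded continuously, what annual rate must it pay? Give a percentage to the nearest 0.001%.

1.094%

Continuous: nominal r satisfies e^r − 1 = 0.0110.
r = ln(1 + 0.0110) = ln(1.0110) = 0.010940 = 1.094%.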